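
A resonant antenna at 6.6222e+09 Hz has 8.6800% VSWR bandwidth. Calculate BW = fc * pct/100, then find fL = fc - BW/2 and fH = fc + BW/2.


BW = 6.6222e+09 * 8.6800/100 = 5.748070e+08 Hz
fL = 6.6222e+09 - 5.748070e+08/2 = 6.335e+09 Hz
fH = 6.6222e+09 + 5.748070e+08/2 = 6.910e+09 Hz

BW=5.748e+08 Hz, fL=6.335e+09 Hz, fH=6.910e+09 Hz


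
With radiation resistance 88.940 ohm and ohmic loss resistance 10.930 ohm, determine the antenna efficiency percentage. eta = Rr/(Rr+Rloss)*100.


eta = 88.940 / (88.940 + 10.930) * 100 = 89.06%

89.06%


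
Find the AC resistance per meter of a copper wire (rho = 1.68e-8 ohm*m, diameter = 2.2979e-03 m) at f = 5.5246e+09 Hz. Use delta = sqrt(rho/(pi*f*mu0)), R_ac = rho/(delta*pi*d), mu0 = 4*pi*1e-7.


delta = sqrt(1.68e-8 / (pi * 5.5246e+09 * 4*pi*1e-7)) = 8.776561e-07 m
R_ac = 1.68e-8 / (8.776561e-07 * pi * 2.2979e-03) = 2.652 ohm/m

2.652 ohm/m


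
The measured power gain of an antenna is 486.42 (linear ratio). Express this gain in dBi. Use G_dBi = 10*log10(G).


G_dBi = 10 * log10(486.42) = 26.87 dBi

26.87 dBi


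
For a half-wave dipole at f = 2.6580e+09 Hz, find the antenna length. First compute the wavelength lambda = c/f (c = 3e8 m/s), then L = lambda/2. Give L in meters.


lambda = c / f = 3.0000e+08 / 2.6580e+09 = 0.1128668 m
L = lambda / 2 = 0.1128668 / 2 = 0.05643 m

0.05643 m


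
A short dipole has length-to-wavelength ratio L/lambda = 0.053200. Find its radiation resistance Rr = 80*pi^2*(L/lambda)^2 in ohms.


Rr = 80 * pi^2 * (0.053200)^2 = 80 * 9.869604 * 2.830240e-03 = 2.235 ohm

2.235 ohm


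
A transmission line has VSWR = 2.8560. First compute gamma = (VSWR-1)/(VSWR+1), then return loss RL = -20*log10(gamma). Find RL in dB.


gamma = (2.8560 - 1) / (2.8560 + 1) = 0.4813278
RL = -20 * log10(0.4813278) = 6.351 dB

6.351 dB


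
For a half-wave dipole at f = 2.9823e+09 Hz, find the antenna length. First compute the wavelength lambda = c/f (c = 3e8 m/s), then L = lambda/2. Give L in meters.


lambda = c / f = 3.0000e+08 / 2.9823e+09 = 0.1005935 m
L = lambda / 2 = 0.1005935 / 2 = 0.05030 m

0.05030 m


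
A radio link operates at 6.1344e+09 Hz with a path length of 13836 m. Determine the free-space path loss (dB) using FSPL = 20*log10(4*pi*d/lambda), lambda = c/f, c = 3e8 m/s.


lambda = c / f = 3.0000e+08 / 6.1344e+09 = 0.04890454 m
FSPL = 20 * log10(4*pi*13836/0.04890454) = 131.0 dB

131.0 dB


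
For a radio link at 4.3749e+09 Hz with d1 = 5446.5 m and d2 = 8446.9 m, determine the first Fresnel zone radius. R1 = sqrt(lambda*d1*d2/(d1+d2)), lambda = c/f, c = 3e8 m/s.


lambda = c / f = 3.0000e+08 / 4.3749e+09 = 0.06857300 m
R1 = sqrt(0.06857300 * 5446.5 * 8446.9 / (5446.5 + 8446.9)) = 15.07 m

15.07 m


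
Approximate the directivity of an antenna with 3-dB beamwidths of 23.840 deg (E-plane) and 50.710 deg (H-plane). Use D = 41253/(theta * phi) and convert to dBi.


D_linear = 41253 / (23.840 * 50.710) = 34.12367
D_dBi = 10 * log10(34.12367) = 15.33 dBi

15.33 dBi


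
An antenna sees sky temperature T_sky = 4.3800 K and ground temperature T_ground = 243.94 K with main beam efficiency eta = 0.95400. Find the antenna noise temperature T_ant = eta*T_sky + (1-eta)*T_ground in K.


T_ant = 0.95400 * 4.3800 + (1 - 0.95400) * 243.94 = 15.40 K

15.40 K


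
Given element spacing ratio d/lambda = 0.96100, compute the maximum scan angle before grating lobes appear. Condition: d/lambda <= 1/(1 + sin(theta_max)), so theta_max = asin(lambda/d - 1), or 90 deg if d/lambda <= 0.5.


lambda/d - 1 = 1/0.96100 - 1 = 0.04058273
theta_max = asin(0.04058273) = 2.326 deg

2.326 deg


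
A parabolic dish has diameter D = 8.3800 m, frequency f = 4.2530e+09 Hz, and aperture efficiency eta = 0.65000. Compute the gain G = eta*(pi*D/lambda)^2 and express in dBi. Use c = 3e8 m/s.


lambda = c / f = 3.0000e+08 / 4.2530e+09 = 0.07053844 m
G_linear = 0.65000 * (pi * 8.3800 / 0.07053844)^2 = 90541.87
G_dBi = 10 * log10(90541.87) = 49.57 dBi

49.57 dBi


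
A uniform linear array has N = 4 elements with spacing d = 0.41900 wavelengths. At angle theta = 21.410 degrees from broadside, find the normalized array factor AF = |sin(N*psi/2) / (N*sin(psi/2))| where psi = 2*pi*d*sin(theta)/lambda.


psi = 2*pi*0.41900*sin(21.410 deg) = 0.9610224 rad
AF = |sin(4*0.9610224/2) / (4*sin(0.9610224/2))| = 0.5078

0.5078


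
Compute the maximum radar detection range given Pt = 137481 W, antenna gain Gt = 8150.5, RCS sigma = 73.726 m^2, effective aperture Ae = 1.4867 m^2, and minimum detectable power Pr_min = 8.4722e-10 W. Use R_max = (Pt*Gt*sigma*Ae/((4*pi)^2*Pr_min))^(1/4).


R^4 = 137481*8150.5*73.726*1.4867 / ((4*pi)^2 * 8.4722e-10) = 9.180261e+17
R_max = 9.180261e+17^0.25 = 30954 m

30954 m


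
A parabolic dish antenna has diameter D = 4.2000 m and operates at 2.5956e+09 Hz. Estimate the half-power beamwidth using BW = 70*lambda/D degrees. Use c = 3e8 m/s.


lambda = c / f = 3.0000e+08 / 2.5956e+09 = 0.1155802 m
BW = 70 * 0.1155802 / 4.2000 = 1.926 deg

1.926 deg


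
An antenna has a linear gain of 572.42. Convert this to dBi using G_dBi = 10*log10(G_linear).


G_dBi = 10 * log10(572.42) = 27.58 dBi

27.58 dBi


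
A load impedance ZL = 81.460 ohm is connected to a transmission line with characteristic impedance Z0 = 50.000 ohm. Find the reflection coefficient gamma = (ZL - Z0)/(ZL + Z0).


gamma = (81.460 - 50.000) / (81.460 + 50.000) = 0.2393

0.2393


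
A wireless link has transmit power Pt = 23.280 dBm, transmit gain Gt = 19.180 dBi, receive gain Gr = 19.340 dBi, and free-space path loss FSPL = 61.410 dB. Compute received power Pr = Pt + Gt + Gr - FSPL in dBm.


Pr = 23.280 + 19.180 + 19.340 - 61.410 = 0.39 dBm

0.39 dBm


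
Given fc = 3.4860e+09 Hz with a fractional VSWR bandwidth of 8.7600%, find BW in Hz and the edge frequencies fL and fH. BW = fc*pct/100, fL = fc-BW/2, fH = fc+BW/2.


BW = 3.4860e+09 * 8.7600/100 = 3.053736e+08 Hz
fL = 3.4860e+09 - 3.053736e+08/2 = 3.333e+09 Hz
fH = 3.4860e+09 + 3.053736e+08/2 = 3.639e+09 Hz

BW=3.054e+08 Hz, fL=3.333e+09 Hz, fH=3.639e+09 Hz


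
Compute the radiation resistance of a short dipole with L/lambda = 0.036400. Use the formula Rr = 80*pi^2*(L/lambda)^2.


Rr = 80 * pi^2 * (0.036400)^2 = 80 * 9.869604 * 1.324960e-03 = 1.046 ohm

1.046 ohm


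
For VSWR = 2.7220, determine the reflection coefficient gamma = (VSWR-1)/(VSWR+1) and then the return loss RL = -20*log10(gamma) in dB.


gamma = (2.7220 - 1) / (2.7220 + 1) = 0.4626545
RL = -20 * log10(0.4626545) = 6.695 dB

6.695 dB


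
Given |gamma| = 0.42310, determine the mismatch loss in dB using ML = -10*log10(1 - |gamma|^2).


ML = -10 * log10(1 - 0.42310^2) = -10 * log10(0.82098639) = 0.8566 dB

0.8566 dB


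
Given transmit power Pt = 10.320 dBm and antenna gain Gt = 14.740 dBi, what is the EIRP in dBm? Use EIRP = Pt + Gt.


EIRP = Pt + Gt = 10.320 + 14.740 = 25.06 dBm

25.06 dBm


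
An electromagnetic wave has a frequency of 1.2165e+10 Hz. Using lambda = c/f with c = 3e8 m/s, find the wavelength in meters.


lambda = c / f = 3.0000e+08 / 1.2165e+10 = 0.02466 m

0.02466 m


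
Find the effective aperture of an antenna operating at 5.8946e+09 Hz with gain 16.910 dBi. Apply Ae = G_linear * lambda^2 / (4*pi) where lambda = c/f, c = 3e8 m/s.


lambda = c / f = 3.0000e+08 / 5.8946e+09 = 0.05089404 m
G_linear = 10^(16.910/10) = 49.09079
Ae = G_linear * lambda^2 / (4*pi) = 49.09079 * 0.05089404^2 / (4*pi) = 0.01012 m^2

0.01012 m^2


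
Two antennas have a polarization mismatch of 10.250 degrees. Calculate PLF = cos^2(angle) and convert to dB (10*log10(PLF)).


PLF_linear = cos^2(10.250 deg) = 0.9683361
PLF_dB = 10 * log10(0.9683361) = -0.1397 dB

-0.1397 dB


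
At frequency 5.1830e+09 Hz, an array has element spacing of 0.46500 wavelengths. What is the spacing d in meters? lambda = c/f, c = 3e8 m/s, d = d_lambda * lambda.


lambda = c / f = 3.0000e+08 / 5.1830e+09 = 0.05788154 m
d = 0.46500 * 0.05788154 = 0.02691 m

0.02691 m


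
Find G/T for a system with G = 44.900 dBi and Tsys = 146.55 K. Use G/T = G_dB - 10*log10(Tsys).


G/T = 44.900 - 10*log10(146.55) = 44.900 - 21.65986 = 23.24 dB/K

23.24 dB/K


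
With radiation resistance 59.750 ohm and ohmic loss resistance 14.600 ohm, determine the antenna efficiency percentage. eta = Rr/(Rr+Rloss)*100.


eta = 59.750 / (59.750 + 14.600) * 100 = 80.36%

80.36%


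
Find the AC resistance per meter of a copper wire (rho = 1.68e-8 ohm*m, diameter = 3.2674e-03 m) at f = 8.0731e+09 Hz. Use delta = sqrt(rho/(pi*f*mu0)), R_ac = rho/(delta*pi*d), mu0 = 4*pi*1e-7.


delta = sqrt(1.68e-8 / (pi * 8.0731e+09 * 4*pi*1e-7)) = 7.260301e-07 m
R_ac = 1.68e-8 / (7.260301e-07 * pi * 3.2674e-03) = 2.254 ohm/m

2.254 ohm/m


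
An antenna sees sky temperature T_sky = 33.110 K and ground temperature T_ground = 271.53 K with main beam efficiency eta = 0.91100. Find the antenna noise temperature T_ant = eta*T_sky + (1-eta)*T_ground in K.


T_ant = 0.91100 * 33.110 + (1 - 0.91100) * 271.53 = 54.33 K

54.33 K


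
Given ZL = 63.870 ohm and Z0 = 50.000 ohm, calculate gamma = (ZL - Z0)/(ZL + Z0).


gamma = (63.870 - 50.000) / (63.870 + 50.000) = 0.1218

0.1218


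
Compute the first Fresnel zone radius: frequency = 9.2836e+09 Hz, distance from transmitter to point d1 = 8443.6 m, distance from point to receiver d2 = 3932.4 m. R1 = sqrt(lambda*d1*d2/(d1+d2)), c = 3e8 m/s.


lambda = c / f = 3.0000e+08 / 9.2836e+09 = 0.03231505 m
R1 = sqrt(0.03231505 * 8443.6 * 3932.4 / (8443.6 + 3932.4)) = 9.311 m

9.311 m


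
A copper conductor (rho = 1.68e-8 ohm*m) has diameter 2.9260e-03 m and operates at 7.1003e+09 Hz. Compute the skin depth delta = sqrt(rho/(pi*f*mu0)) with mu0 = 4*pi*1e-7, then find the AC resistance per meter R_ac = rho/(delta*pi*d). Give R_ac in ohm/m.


delta = sqrt(1.68e-8 / (pi * 7.1003e+09 * 4*pi*1e-7)) = 7.741702e-07 m
R_ac = 1.68e-8 / (7.741702e-07 * pi * 2.9260e-03) = 2.361 ohm/m

2.361 ohm/m


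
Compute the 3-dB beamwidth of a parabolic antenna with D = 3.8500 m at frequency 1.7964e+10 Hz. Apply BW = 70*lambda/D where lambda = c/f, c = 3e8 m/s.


lambda = c / f = 3.0000e+08 / 1.7964e+10 = 0.01670007 m
BW = 70 * 0.01670007 / 3.8500 = 0.3036 deg

0.3036 deg


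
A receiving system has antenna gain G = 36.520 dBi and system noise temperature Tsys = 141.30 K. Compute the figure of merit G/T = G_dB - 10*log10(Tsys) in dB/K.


G/T = 36.520 - 10*log10(141.30) = 36.520 - 21.50142 = 15.02 dB/K

15.02 dB/K


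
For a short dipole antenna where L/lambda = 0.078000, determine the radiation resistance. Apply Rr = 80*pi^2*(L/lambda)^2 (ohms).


Rr = 80 * pi^2 * (0.078000)^2 = 80 * 9.869604 * 6.084000e-03 = 4.804 ohm

4.804 ohm


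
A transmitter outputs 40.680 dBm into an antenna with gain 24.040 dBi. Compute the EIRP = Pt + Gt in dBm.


EIRP = Pt + Gt = 40.680 + 24.040 = 64.72 dBm

64.72 dBm


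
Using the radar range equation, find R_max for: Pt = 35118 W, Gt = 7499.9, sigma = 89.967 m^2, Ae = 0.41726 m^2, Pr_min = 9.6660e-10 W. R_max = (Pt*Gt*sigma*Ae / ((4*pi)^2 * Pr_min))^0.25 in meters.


R^4 = 35118*7499.9*89.967*0.41726 / ((4*pi)^2 * 9.6660e-10) = 6.477519e+16
R_max = 6.477519e+16^0.25 = 15953 m

15953 m


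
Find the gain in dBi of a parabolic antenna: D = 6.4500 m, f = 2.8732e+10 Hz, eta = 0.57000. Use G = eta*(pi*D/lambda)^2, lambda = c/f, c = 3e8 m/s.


lambda = c / f = 3.0000e+08 / 2.8732e+10 = 0.01044132 m
G_linear = 0.57000 * (pi * 6.4500 / 0.01044132)^2 = 2.146759e+06
G_dBi = 10 * log10(2.146759e+06) = 63.32 dBi

63.32 dBi


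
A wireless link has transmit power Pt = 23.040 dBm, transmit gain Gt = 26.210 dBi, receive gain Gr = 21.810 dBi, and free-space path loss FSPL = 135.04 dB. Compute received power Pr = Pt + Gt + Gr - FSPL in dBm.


Pr = 23.040 + 26.210 + 21.810 - 135.04 = -63.98 dBm

-63.98 dBm


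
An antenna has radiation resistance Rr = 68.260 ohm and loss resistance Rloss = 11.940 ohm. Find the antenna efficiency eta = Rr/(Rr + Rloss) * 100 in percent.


eta = 68.260 / (68.260 + 11.940) * 100 = 85.11%

85.11%


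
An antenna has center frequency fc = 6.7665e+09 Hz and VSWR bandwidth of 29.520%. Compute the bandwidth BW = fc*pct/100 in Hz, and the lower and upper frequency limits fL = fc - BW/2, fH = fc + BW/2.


BW = 6.7665e+09 * 29.520/100 = 1.997471e+09 Hz
fL = 6.7665e+09 - 1.997471e+09/2 = 5.768e+09 Hz
fH = 6.7665e+09 + 1.997471e+09/2 = 7.765e+09 Hz

BW=1.997e+09 Hz, fL=5.768e+09 Hz, fH=7.765e+09 Hz


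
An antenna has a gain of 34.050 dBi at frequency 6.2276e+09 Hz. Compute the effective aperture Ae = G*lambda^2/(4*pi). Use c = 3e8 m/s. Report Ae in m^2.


lambda = c / f = 3.0000e+08 / 6.2276e+09 = 0.04817265 m
G_linear = 10^(34.050/10) = 2540.973
Ae = G_linear * lambda^2 / (4*pi) = 2540.973 * 0.04817265^2 / (4*pi) = 0.4692 m^2

0.4692 m^2


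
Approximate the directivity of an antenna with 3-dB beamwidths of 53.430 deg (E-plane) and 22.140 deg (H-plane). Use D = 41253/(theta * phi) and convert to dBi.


D_linear = 41253 / (53.430 * 22.140) = 34.87328
D_dBi = 10 * log10(34.87328) = 15.42 dBi

15.42 dBi


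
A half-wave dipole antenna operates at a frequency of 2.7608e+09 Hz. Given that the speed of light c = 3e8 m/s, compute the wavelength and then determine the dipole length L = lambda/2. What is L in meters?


lambda = c / f = 3.0000e+08 / 2.7608e+09 = 0.1086642 m
L = lambda / 2 = 0.1086642 / 2 = 0.05433 m

0.05433 m


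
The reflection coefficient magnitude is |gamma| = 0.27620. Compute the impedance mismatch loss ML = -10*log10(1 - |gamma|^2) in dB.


ML = -10 * log10(1 - 0.27620^2) = -10 * log10(0.92371356) = 0.3446 dB

0.3446 dB


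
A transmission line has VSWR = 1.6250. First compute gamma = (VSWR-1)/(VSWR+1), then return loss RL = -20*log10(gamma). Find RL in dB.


gamma = (1.6250 - 1) / (1.6250 + 1) = 0.2380952
RL = -20 * log10(0.2380952) = 12.46 dB

12.46 dB


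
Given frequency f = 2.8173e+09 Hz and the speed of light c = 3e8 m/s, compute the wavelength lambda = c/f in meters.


lambda = c / f = 3.0000e+08 / 2.8173e+09 = 0.1065 m

0.1065 m


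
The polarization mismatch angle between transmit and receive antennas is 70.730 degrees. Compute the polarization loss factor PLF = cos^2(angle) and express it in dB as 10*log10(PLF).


PLF_linear = cos^2(70.730 deg) = 0.1089133
PLF_dB = 10 * log10(0.1089133) = -9.629 dB

-9.629 dB


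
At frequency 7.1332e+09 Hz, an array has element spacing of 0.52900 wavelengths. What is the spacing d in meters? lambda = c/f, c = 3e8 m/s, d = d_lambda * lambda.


lambda = c / f = 3.0000e+08 / 7.1332e+09 = 0.04205686 m
d = 0.52900 * 0.04205686 = 0.02225 m

0.02225 m


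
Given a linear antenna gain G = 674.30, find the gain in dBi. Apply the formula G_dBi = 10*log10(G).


G_dBi = 10 * log10(674.30) = 28.29 dBi

28.29 dBi


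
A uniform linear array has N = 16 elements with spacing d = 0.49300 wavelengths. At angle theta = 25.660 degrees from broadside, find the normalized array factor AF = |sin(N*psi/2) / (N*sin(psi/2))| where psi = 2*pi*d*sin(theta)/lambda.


psi = 2*pi*0.49300*sin(25.660 deg) = 1.341358 rad
AF = |sin(16*1.341358/2) / (16*sin(1.341358/2))| = 0.09706

0.09706


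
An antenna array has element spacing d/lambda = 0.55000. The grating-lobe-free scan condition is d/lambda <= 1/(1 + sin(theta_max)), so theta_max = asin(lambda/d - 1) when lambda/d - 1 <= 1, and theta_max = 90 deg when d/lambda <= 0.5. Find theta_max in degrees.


lambda/d - 1 = 1/0.55000 - 1 = 0.8181818
theta_max = asin(0.8181818) = 54.90 deg

54.90 deg


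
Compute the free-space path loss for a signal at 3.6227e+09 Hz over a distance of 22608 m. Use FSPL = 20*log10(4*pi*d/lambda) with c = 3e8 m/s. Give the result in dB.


lambda = c / f = 3.0000e+08 / 3.6227e+09 = 0.08281116 m
FSPL = 20 * log10(4*pi*22608/0.08281116) = 130.7 dB

130.7 dB


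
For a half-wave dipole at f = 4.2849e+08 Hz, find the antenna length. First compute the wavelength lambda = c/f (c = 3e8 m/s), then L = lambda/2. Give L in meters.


lambda = c / f = 3.0000e+08 / 4.2849e+08 = 0.7001330 m
L = lambda / 2 = 0.7001330 / 2 = 0.3501 m

0.3501 m


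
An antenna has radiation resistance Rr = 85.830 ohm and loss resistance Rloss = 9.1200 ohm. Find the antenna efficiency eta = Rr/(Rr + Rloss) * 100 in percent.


eta = 85.830 / (85.830 + 9.1200) * 100 = 90.39%

90.39%


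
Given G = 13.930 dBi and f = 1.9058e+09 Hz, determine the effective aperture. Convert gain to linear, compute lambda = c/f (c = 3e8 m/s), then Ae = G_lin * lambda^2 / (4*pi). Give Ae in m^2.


lambda = c / f = 3.0000e+08 / 1.9058e+09 = 0.1574142 m
G_linear = 10^(13.930/10) = 24.71724
Ae = G_linear * lambda^2 / (4*pi) = 24.71724 * 0.1574142^2 / (4*pi) = 0.04874 m^2

0.04874 m^2


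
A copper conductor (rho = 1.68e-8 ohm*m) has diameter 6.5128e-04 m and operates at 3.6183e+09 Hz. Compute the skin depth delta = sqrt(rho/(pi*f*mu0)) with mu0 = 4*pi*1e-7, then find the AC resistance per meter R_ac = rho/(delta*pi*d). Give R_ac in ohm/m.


delta = sqrt(1.68e-8 / (pi * 3.6183e+09 * 4*pi*1e-7)) = 1.084482e-06 m
R_ac = 1.68e-8 / (1.084482e-06 * pi * 6.5128e-04) = 7.571 ohm/m

7.571 ohm/m


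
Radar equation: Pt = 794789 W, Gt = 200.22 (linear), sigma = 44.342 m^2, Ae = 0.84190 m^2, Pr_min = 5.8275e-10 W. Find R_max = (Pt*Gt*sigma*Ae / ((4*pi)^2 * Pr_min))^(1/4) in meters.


R^4 = 794789*200.22*44.342*0.84190 / ((4*pi)^2 * 5.8275e-10) = 6.455548e+16
R_max = 6.455548e+16^0.25 = 15940 m

15940 m


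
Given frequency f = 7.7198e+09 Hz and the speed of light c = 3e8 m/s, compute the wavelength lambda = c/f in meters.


lambda = c / f = 3.0000e+08 / 7.7198e+09 = 0.03886 m

0.03886 m


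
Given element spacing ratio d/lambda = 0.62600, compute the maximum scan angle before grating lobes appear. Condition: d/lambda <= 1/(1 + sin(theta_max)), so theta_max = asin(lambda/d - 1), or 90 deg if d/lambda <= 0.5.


lambda/d - 1 = 1/0.62600 - 1 = 0.5974441
theta_max = asin(0.5974441) = 36.69 deg

36.69 deg


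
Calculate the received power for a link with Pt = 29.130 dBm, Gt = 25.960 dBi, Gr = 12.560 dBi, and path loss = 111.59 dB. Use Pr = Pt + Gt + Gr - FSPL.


Pr = 29.130 + 25.960 + 12.560 - 111.59 = -43.94 dBm

-43.94 dBm


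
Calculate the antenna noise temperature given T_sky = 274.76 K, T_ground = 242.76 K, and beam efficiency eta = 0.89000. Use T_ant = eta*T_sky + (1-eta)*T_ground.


T_ant = 0.89000 * 274.76 + (1 - 0.89000) * 242.76 = 271.2 K

271.2 K


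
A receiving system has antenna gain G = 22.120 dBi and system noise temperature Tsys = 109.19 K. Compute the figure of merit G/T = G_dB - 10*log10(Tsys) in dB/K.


G/T = 22.120 - 10*log10(109.19) = 22.120 - 20.38183 = 1.738 dB/K

1.738 dB/K


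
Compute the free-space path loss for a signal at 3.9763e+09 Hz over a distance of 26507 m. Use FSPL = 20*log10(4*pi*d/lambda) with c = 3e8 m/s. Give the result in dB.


lambda = c / f = 3.0000e+08 / 3.9763e+09 = 0.07544702 m
FSPL = 20 * log10(4*pi*26507/0.07544702) = 132.9 dB

132.9 dB


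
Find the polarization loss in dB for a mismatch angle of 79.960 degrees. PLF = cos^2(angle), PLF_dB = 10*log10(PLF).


PLF_linear = cos^2(79.960 deg) = 0.03039292
PLF_dB = 10 * log10(0.03039292) = -15.17 dB

-15.17 dB


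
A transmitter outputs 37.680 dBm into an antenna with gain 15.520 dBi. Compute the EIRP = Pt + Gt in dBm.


EIRP = Pt + Gt = 37.680 + 15.520 = 53.20 dBm

53.20 dBm


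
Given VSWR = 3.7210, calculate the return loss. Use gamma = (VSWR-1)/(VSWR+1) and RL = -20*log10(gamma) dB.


gamma = (3.7210 - 1) / (3.7210 + 1) = 0.5763609
RL = -20 * log10(0.5763609) = 4.786 dB

4.786 dB


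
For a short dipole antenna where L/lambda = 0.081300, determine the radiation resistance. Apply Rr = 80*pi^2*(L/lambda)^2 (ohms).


Rr = 80 * pi^2 * (0.081300)^2 = 80 * 9.869604 * 6.609690e-03 = 5.219 ohm

5.219 ohm


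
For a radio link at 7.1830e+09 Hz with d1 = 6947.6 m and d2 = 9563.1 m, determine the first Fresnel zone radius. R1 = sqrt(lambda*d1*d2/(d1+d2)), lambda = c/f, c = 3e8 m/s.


lambda = c / f = 3.0000e+08 / 7.1830e+09 = 0.04176528 m
R1 = sqrt(0.04176528 * 6947.6 * 9563.1 / (6947.6 + 9563.1)) = 12.96 m

12.96 m


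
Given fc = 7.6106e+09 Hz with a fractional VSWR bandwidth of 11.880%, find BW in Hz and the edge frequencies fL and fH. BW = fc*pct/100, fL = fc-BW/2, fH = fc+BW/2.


BW = 7.6106e+09 * 11.880/100 = 9.041393e+08 Hz
fL = 7.6106e+09 - 9.041393e+08/2 = 7.159e+09 Hz
fH = 7.6106e+09 + 9.041393e+08/2 = 8.063e+09 Hz

BW=9.041e+08 Hz, fL=7.159e+09 Hz, fH=8.063e+09 Hz


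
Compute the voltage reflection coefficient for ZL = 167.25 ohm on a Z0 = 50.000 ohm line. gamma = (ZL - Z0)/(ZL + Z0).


gamma = (167.25 - 50.000) / (167.25 + 50.000) = 0.5397

0.5397


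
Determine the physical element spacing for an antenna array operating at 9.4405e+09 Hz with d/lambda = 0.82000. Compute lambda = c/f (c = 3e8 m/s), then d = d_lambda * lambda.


lambda = c / f = 3.0000e+08 / 9.4405e+09 = 0.03177798 m
d = 0.82000 * 0.03177798 = 0.02606 m

0.02606 m


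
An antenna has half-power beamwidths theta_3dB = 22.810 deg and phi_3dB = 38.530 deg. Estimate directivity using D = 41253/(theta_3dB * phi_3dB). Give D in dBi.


D_linear = 41253 / (22.810 * 38.530) = 46.93872
D_dBi = 10 * log10(46.93872) = 16.72 dBi

16.72 dBi


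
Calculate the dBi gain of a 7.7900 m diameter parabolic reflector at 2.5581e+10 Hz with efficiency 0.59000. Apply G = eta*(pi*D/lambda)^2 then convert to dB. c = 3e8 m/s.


lambda = c / f = 3.0000e+08 / 2.5581e+10 = 0.01172745 m
G_linear = 0.59000 * (pi * 7.7900 / 0.01172745)^2 = 2.569328e+06
G_dBi = 10 * log10(2.569328e+06) = 64.10 dBi

64.10 dBi


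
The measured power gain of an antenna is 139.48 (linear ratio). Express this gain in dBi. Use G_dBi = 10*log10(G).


G_dBi = 10 * log10(139.48) = 21.45 dBi

21.45 dBi


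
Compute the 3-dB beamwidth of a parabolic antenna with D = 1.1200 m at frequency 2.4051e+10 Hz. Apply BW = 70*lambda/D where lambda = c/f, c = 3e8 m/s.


lambda = c / f = 3.0000e+08 / 2.4051e+10 = 0.01247349 m
BW = 70 * 0.01247349 / 1.1200 = 0.7796 deg

0.7796 deg


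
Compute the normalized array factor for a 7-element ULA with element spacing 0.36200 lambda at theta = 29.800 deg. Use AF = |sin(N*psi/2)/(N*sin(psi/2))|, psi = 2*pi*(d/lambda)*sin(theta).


psi = 2*pi*0.36200*sin(29.800 deg) = 1.130374 rad
AF = |sin(7*1.130374/2) / (7*sin(1.130374/2))| = 0.1941

0.1941


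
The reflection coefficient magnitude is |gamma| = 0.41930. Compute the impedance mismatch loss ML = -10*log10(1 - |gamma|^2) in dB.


ML = -10 * log10(1 - 0.41930^2) = -10 * log10(0.82418751) = 0.8397 dB

0.8397 dB


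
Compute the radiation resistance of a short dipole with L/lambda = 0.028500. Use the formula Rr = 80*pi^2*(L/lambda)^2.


Rr = 80 * pi^2 * (0.028500)^2 = 80 * 9.869604 * 8.122500e-04 = 0.6413 ohm

0.6413 ohm


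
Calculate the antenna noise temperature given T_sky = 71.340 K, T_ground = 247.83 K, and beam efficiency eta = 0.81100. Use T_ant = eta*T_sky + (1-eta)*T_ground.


T_ant = 0.81100 * 71.340 + (1 - 0.81100) * 247.83 = 104.7 K

104.7 K


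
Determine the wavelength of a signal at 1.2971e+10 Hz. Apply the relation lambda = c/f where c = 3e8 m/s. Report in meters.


lambda = c / f = 3.0000e+08 / 1.2971e+10 = 0.02313 m

0.02313 m


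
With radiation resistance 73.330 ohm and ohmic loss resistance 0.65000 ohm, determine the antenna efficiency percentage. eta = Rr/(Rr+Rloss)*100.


eta = 73.330 / (73.330 + 0.65000) * 100 = 99.12%

99.12%


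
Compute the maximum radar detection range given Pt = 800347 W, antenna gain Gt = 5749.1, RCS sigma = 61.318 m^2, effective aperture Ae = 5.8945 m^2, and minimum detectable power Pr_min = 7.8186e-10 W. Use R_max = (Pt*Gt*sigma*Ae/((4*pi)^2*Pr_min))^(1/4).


R^4 = 800347*5749.1*61.318*5.8945 / ((4*pi)^2 * 7.8186e-10) = 1.346990e+19
R_max = 1.346990e+19^0.25 = 60582 m

60582 m


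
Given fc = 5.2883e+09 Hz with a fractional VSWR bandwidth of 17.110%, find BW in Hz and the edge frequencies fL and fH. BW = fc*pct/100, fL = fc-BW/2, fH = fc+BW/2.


BW = 5.2883e+09 * 17.110/100 = 9.048281e+08 Hz
fL = 5.2883e+09 - 9.048281e+08/2 = 4.836e+09 Hz
fH = 5.2883e+09 + 9.048281e+08/2 = 5.741e+09 Hz

BW=9.048e+08 Hz, fL=4.836e+09 Hz, fH=5.741e+09 Hz


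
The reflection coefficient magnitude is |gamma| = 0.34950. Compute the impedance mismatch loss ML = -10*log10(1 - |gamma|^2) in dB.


ML = -10 * log10(1 - 0.34950^2) = -10 * log10(0.87784975) = 0.5658 dB

0.5658 dB


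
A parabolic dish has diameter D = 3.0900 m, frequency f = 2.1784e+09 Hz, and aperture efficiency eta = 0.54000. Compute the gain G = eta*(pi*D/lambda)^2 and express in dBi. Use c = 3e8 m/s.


lambda = c / f = 3.0000e+08 / 2.1784e+09 = 0.1377158 m
G_linear = 0.54000 * (pi * 3.0900 / 0.1377158)^2 = 2683.137
G_dBi = 10 * log10(2683.137) = 34.29 dBi

34.29 dBi


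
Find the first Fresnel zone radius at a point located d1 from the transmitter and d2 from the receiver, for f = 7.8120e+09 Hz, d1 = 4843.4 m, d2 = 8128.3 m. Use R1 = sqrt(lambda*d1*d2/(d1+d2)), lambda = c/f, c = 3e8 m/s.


lambda = c / f = 3.0000e+08 / 7.8120e+09 = 0.03840246 m
R1 = sqrt(0.03840246 * 4843.4 * 8128.3 / (4843.4 + 8128.3)) = 10.80 m

10.80 m


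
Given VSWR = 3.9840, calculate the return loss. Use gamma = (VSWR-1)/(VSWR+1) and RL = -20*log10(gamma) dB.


gamma = (3.9840 - 1) / (3.9840 + 1) = 0.5987159
RL = -20 * log10(0.5987159) = 4.456 dB

4.456 dB


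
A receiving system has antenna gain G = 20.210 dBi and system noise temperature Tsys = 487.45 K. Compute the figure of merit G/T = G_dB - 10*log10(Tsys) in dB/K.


G/T = 20.210 - 10*log10(487.45) = 20.210 - 26.87930 = -6.669 dB/K

-6.669 dB/K


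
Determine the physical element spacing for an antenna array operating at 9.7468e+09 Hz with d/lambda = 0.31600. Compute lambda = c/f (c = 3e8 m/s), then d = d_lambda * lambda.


lambda = c / f = 3.0000e+08 / 9.7468e+09 = 0.03077933 m
d = 0.31600 * 0.03077933 = 9.726e-03 m

9.726e-03 m


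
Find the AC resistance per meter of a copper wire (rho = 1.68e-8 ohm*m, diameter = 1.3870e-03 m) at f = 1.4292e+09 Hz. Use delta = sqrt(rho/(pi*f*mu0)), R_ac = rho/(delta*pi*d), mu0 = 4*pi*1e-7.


delta = sqrt(1.68e-8 / (pi * 1.4292e+09 * 4*pi*1e-7)) = 1.725553e-06 m
R_ac = 1.68e-8 / (1.725553e-06 * pi * 1.3870e-03) = 2.234 ohm/m

2.234 ohm/m


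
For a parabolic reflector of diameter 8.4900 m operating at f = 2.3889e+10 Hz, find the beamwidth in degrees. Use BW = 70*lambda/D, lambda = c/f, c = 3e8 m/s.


lambda = c / f = 3.0000e+08 / 2.3889e+10 = 0.01255808 m
BW = 70 * 0.01255808 / 8.4900 = 0.1035 deg

0.1035 deg


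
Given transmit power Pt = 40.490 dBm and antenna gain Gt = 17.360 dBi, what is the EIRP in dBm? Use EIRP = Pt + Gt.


EIRP = Pt + Gt = 40.490 + 17.360 = 57.85 dBm

57.85 dBm


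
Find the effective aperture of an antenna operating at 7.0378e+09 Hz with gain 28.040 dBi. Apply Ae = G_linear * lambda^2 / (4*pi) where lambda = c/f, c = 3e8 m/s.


lambda = c / f = 3.0000e+08 / 7.0378e+09 = 0.04262696 m
G_linear = 10^(28.040/10) = 636.7955
Ae = G_linear * lambda^2 / (4*pi) = 636.7955 * 0.04262696^2 / (4*pi) = 0.09208 m^2

0.09208 m^2


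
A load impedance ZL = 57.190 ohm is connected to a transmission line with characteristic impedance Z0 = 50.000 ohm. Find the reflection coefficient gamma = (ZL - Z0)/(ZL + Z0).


gamma = (57.190 - 50.000) / (57.190 + 50.000) = 0.06708

0.06708


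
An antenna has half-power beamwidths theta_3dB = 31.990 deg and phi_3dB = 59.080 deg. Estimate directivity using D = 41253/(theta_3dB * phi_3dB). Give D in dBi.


D_linear = 41253 / (31.990 * 59.080) = 21.82734
D_dBi = 10 * log10(21.82734) = 13.39 dBi

13.39 dBi


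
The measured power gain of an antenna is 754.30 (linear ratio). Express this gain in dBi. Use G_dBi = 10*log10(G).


G_dBi = 10 * log10(754.30) = 28.78 dBi

28.78 dBi


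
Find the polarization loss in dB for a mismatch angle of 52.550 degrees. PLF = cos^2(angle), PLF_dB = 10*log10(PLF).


PLF_linear = cos^2(52.550 deg) = 0.3697477
PLF_dB = 10 * log10(0.3697477) = -4.321 dB

-4.321 dB


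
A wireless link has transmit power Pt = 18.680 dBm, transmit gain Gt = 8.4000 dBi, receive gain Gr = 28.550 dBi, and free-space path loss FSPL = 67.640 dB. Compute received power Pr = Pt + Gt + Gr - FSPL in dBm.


Pr = 18.680 + 8.4000 + 28.550 - 67.640 = -12.01 dBm

-12.01 dBm


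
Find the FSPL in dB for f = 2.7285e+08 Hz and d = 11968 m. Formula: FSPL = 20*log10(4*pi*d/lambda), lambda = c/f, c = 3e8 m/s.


lambda = c / f = 3.0000e+08 / 2.7285e+08 = 1.099505 m
FSPL = 20 * log10(4*pi*11968/1.099505) = 102.7 dB

102.7 dB


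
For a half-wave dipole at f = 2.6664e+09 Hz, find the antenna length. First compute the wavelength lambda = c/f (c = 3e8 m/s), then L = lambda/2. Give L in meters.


lambda = c / f = 3.0000e+08 / 2.6664e+09 = 0.1125113 m
L = lambda / 2 = 0.1125113 / 2 = 0.05626 m

0.05626 m


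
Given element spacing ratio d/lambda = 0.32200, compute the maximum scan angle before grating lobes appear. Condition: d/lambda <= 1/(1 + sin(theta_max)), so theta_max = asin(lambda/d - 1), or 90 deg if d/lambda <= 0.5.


lambda/d - 1 = 1/0.32200 - 1 = 2.105590 >= 1
d/lambda <= 0.5, so the array can scan to endfire without grating lobes: theta_max = 90 deg

90 deg


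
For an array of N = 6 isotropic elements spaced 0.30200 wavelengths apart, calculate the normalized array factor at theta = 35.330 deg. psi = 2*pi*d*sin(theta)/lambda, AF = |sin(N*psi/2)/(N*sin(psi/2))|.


psi = 2*pi*0.30200*sin(35.330 deg) = 1.097308 rad
AF = |sin(6*1.097308/2) / (6*sin(1.097308/2))| = 0.04786

0.04786


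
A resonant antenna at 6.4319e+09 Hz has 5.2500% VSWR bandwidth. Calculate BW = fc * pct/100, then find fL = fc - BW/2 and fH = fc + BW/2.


BW = 6.4319e+09 * 5.2500/100 = 3.376748e+08 Hz
fL = 6.4319e+09 - 3.376748e+08/2 = 6.263e+09 Hz
fH = 6.4319e+09 + 3.376748e+08/2 = 6.601e+09 Hz

BW=3.377e+08 Hz, fL=6.263e+09 Hz, fH=6.601e+09 Hz


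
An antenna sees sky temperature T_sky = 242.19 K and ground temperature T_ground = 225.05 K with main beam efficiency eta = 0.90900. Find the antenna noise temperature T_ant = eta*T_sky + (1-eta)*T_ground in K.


T_ant = 0.90900 * 242.19 + (1 - 0.90900) * 225.05 = 240.6 K

240.6 K


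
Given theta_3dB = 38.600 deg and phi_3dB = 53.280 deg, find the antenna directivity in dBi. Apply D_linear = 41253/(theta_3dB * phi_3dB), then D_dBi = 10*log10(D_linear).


D_linear = 41253 / (38.600 * 53.280) = 20.05876
D_dBi = 10 * log10(20.05876) = 13.02 dBi

13.02 dBi


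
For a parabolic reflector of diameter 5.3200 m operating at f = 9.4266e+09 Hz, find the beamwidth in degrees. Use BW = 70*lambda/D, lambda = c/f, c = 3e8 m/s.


lambda = c / f = 3.0000e+08 / 9.4266e+09 = 0.03182484 m
BW = 70 * 0.03182484 / 5.3200 = 0.4187 deg

0.4187 deg


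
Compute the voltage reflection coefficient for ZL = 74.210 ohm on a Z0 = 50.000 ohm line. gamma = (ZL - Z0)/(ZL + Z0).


gamma = (74.210 - 50.000) / (74.210 + 50.000) = 0.1949

0.1949


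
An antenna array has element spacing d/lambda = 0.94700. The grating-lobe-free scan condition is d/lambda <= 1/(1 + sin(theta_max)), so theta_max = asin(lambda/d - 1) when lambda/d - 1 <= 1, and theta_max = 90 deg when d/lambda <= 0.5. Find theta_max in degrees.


lambda/d - 1 = 1/0.94700 - 1 = 0.05596621
theta_max = asin(0.05596621) = 3.208 deg

3.208 deg


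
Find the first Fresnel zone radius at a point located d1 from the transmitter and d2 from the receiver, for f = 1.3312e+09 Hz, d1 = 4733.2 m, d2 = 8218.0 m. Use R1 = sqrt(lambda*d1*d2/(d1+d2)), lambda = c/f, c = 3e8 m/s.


lambda = c / f = 3.0000e+08 / 1.3312e+09 = 0.2253606 m
R1 = sqrt(0.2253606 * 4733.2 * 8218.0 / (4733.2 + 8218.0)) = 26.02 m

26.02 m


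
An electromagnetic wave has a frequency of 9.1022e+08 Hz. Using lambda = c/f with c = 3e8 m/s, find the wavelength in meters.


lambda = c / f = 3.0000e+08 / 9.1022e+08 = 0.3296 m

0.3296 m


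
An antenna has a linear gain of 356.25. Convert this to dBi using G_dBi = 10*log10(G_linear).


G_dBi = 10 * log10(356.25) = 25.52 dBi

25.52 dBi


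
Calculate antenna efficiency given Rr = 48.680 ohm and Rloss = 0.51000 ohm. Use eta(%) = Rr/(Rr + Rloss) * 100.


eta = 48.680 / (48.680 + 0.51000) * 100 = 98.96%

98.96%


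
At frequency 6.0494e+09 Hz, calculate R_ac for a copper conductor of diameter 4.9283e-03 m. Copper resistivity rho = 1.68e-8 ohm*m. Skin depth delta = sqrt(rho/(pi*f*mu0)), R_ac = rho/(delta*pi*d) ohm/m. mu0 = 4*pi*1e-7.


delta = sqrt(1.68e-8 / (pi * 6.0494e+09 * 4*pi*1e-7)) = 8.387231e-07 m
R_ac = 1.68e-8 / (8.387231e-07 * pi * 4.9283e-03) = 1.294 ohm/m

1.294 ohm/m


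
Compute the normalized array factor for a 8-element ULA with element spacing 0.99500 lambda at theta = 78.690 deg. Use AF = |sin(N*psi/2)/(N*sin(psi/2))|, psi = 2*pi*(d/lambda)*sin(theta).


psi = 2*pi*0.99500*sin(78.690 deg) = 6.130363 rad
AF = |sin(8*6.130363/2) / (8*sin(6.130363/2))| = 0.9398

0.9398


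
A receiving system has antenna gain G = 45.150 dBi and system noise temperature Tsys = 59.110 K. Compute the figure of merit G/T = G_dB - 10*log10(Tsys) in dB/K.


G/T = 45.150 - 10*log10(59.110) = 45.150 - 17.71661 = 27.43 dB/K

27.43 dB/K


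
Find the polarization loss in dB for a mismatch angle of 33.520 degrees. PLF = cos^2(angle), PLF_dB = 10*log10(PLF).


PLF_linear = cos^2(33.520 deg) = 0.6950442
PLF_dB = 10 * log10(0.6950442) = -1.580 dB

-1.580 dB


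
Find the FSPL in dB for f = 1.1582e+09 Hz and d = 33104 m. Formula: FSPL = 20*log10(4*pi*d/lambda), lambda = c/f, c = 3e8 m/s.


lambda = c / f = 3.0000e+08 / 1.1582e+09 = 0.2590226 m
FSPL = 20 * log10(4*pi*33104/0.2590226) = 124.1 dB

124.1 dB


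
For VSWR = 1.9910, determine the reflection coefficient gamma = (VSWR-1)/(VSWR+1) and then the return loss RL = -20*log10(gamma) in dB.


gamma = (1.9910 - 1) / (1.9910 + 1) = 0.3313273
RL = -20 * log10(0.3313273) = 9.595 dB

9.595 dB


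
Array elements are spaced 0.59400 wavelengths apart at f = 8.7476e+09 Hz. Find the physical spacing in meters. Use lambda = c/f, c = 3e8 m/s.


lambda = c / f = 3.0000e+08 / 8.7476e+09 = 0.03429512 m
d = 0.59400 * 0.03429512 = 0.02037 m

0.02037 m


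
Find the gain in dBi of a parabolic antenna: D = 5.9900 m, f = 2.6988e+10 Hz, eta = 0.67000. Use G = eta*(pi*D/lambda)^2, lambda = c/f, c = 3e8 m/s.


lambda = c / f = 3.0000e+08 / 2.6988e+10 = 0.01111605 m
G_linear = 0.67000 * (pi * 5.9900 / 0.01111605)^2 = 1.920115e+06
G_dBi = 10 * log10(1.920115e+06) = 62.83 dBi

62.83 dBi


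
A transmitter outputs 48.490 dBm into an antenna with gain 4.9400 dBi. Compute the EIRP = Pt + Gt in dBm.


EIRP = Pt + Gt = 48.490 + 4.9400 = 53.43 dBm

53.43 dBm


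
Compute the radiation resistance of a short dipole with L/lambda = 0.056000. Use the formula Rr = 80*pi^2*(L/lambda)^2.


Rr = 80 * pi^2 * (0.056000)^2 = 80 * 9.869604 * 3.136000e-03 = 2.476 ohm

2.476 ohm


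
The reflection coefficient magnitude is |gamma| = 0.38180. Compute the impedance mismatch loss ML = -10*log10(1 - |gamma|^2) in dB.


ML = -10 * log10(1 - 0.38180^2) = -10 * log10(0.85422876) = 0.6843 dB

0.6843 dB


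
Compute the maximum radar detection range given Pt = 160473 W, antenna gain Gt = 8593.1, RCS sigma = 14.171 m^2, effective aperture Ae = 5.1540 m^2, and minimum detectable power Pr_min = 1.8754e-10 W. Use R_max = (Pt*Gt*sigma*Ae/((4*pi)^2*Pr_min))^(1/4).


R^4 = 160473*8593.1*14.171*5.1540 / ((4*pi)^2 * 1.8754e-10) = 3.400816e+18
R_max = 3.400816e+18^0.25 = 42943 m

42943 m


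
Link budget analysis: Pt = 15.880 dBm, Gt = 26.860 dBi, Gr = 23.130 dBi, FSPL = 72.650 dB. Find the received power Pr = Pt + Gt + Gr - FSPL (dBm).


Pr = 15.880 + 26.860 + 23.130 - 72.650 = -6.78 dBm

-6.78 dBm


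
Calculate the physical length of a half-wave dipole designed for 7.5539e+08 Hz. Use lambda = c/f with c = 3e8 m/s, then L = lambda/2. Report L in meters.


lambda = c / f = 3.0000e+08 / 7.5539e+08 = 0.3971458 m
L = lambda / 2 = 0.3971458 / 2 = 0.1986 m

0.1986 m


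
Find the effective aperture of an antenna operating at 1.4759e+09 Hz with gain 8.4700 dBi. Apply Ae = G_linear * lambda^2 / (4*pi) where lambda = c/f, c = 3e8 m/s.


lambda = c / f = 3.0000e+08 / 1.4759e+09 = 0.2032658 m
G_linear = 10^(8.4700/10) = 7.030723
Ae = G_linear * lambda^2 / (4*pi) = 7.030723 * 0.2032658^2 / (4*pi) = 0.02312 m^2

0.02312 m^2


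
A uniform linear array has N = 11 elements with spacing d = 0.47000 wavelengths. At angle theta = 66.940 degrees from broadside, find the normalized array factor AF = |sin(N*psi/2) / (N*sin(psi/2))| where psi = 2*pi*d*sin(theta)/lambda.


psi = 2*pi*0.47000*sin(66.940 deg) = 2.717130 rad
AF = |sin(11*2.717130/2) / (11*sin(2.717130/2))| = 0.06432

0.06432


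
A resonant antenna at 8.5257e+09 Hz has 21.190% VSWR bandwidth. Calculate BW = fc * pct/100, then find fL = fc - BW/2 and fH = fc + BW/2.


BW = 8.5257e+09 * 21.190/100 = 1.806596e+09 Hz
fL = 8.5257e+09 - 1.806596e+09/2 = 7.622e+09 Hz
fH = 8.5257e+09 + 1.806596e+09/2 = 9.429e+09 Hz

BW=1.807e+09 Hz, fL=7.622e+09 Hz, fH=9.429e+09 Hz


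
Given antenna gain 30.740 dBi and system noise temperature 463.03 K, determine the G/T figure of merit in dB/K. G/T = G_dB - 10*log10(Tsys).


G/T = 30.740 - 10*log10(463.03) = 30.740 - 26.65609 = 4.084 dB/K

4.084 dB/K


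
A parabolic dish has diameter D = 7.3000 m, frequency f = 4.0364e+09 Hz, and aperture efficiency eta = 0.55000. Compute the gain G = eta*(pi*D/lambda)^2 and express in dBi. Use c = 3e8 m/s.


lambda = c / f = 3.0000e+08 / 4.0364e+09 = 0.07432365 m
G_linear = 0.55000 * (pi * 7.3000 / 0.07432365)^2 = 52366.57
G_dBi = 10 * log10(52366.57) = 47.19 dBi

47.19 dBi


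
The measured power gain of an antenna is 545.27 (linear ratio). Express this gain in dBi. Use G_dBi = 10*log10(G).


G_dBi = 10 * log10(545.27) = 27.37 dBi

27.37 dBi


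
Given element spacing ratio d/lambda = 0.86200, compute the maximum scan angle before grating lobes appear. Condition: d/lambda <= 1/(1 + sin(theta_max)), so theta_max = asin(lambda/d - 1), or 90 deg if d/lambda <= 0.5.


lambda/d - 1 = 1/0.86200 - 1 = 0.1600928
theta_max = asin(0.1600928) = 9.212 deg

9.212 deg


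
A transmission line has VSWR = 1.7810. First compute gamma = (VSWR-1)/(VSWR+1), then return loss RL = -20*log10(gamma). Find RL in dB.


gamma = (1.7810 - 1) / (1.7810 + 1) = 0.2808342
RL = -20 * log10(0.2808342) = 11.03 dB

11.03 dB


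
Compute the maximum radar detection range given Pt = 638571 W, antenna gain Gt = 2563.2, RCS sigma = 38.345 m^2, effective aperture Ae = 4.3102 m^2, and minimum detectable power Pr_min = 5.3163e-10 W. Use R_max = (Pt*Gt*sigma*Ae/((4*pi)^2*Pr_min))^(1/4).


R^4 = 638571*2563.2*38.345*4.3102 / ((4*pi)^2 * 5.3163e-10) = 3.222320e+18
R_max = 3.222320e+18^0.25 = 42368 m

42368 m


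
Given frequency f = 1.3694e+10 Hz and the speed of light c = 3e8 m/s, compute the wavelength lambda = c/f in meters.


lambda = c / f = 3.0000e+08 / 1.3694e+10 = 0.02191 m

0.02191 m


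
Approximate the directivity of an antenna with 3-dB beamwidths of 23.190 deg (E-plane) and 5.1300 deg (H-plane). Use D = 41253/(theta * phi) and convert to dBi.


D_linear = 41253 / (23.190 * 5.1300) = 346.7667
D_dBi = 10 * log10(346.7667) = 25.40 dBi

25.40 dBi


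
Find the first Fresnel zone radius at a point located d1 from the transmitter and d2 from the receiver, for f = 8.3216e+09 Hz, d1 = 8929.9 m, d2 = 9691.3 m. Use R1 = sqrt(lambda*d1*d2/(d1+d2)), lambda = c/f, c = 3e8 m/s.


lambda = c / f = 3.0000e+08 / 8.3216e+09 = 0.03605076 m
R1 = sqrt(0.03605076 * 8929.9 * 9691.3 / (8929.9 + 9691.3)) = 12.94 m

12.94 m


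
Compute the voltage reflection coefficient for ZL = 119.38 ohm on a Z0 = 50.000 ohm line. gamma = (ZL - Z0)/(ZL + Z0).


gamma = (119.38 - 50.000) / (119.38 + 50.000) = 0.4096

0.4096
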